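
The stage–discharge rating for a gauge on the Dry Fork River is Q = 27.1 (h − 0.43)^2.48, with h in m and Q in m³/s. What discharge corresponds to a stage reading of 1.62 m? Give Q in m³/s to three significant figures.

41.7 m³/s

Q = 27.1 × (1.62 − 0.43)^2.48 = 27.1 × 1.19^2.48 = 41.72 m³/s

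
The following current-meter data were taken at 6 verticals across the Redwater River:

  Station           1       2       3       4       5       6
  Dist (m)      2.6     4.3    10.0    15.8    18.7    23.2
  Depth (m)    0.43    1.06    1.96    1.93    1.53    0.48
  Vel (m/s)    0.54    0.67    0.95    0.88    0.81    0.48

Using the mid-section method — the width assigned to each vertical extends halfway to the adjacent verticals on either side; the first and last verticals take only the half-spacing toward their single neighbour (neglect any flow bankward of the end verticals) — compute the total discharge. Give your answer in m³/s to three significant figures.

26.0 m³/s

w_1 = (4.3 − 2.6)/2 = 0.85 m; q_1 = 0.54 × 0.43 × 0.85 = 0.1974 m³/s
w_2 = (10.0 − 2.6)/2 = 3.7 m; q_2 = 0.67 × 1.06 × 3.7 = 2.628 m³/s
w_3 = (15.8 − 4.3)/2 = 5.75 m; q_3 = 0.95 × 1.96 × 5.75 = 10.71 m³/s
w_4 = (18.7 − 10.0)/2 = 4.35 m; q_4 = 0.88 × 1.93 × 4.35 = 7.388 m³/s
w_5 = (23.2 − 15.8)/2 = 3.7 m; q_5 = 0.81 × 1.53 × 3.7 = 4.585 m³/s
w_6 = (23.2 − 18.7)/2 = 2.25 m; q_6 = 0.48 × 0.48 × 2.25 = 0.5184 m³/s
Q = Σ qᵢ = 26.02 m³/s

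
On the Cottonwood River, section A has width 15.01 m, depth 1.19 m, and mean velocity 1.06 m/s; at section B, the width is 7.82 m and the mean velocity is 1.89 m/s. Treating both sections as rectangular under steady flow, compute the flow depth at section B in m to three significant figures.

1.28 m

Q = A₁V₁ = (15.01×1.19) × 1.06 = 18.93 m³/s
d₂ = Q/(b₂ V₂) = 18.93/(7.82×1.89) = 1.281 m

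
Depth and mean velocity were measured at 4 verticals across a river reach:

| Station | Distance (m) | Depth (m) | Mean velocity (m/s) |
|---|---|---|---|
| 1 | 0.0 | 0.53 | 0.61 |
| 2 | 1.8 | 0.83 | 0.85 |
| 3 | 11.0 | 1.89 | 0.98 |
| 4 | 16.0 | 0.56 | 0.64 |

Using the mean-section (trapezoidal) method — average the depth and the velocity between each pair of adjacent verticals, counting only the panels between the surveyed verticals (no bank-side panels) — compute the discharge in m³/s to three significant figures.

Panel 1-2: Δb = 1.8 m, d̄ = (0.53+0.83)/2 = 0.68, v̄ = (0.61+0.85)/2 = 0.73 → q = 1.8×0.68×0.73 = 0.8935 m³/s
Panel 2-3: Δb = 9.2 m, d̄ = (0.83+1.89)/2 = 1.36, v̄ = (0.85+0.98)/2 = 0.915 → q = 9.2×1.36×0.915 = 11.45 m³/s
Panel 3-4: Δb = 5 m, d̄ = (1.89+0.56)/2 = 1.225, v̄ = (0.98+0.64)/2 = 0.81 → q = 5×1.225×0.81 = 4.961 m³/s
Q = Σ q = 17.30 m³/s

17.3 m³/s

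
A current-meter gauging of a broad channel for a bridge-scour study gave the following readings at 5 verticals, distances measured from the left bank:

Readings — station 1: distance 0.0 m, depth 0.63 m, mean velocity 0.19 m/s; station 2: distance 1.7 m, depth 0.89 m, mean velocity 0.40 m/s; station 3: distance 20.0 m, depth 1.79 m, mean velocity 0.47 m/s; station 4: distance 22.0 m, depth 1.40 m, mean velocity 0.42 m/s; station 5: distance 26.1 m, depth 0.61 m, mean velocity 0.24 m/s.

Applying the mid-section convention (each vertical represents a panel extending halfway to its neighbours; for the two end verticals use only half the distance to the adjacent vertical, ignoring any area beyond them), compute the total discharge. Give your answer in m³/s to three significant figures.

w_1 = (1.7 − 0.0)/2 = 0.85 m; q_1 = 0.19 × 0.63 × 0.85 = 0.1017 m³/s
w_2 = (20.0 − 0.0)/2 = 10 m; q_2 = 0.40 × 0.89 × 10 = 3.560 m³/s
w_3 = (22.0 − 1.7)/2 = 10.15 m; q_3 = 0.47 × 1.79 × 10.15 = 8.539 m³/s
w_4 = (26.1 − 20.0)/2 = 3.05 m; q_4 = 0.42 × 1.40 × 3.05 = 1.793 m³/s
w_5 = (26.1 − 22.0)/2 = 2.05 m; q_5 = 0.24 × 0.61 × 2.05 = 0.3001 m³/s
Q = Σ qᵢ = 14.29 m³/s

14.3 m³/s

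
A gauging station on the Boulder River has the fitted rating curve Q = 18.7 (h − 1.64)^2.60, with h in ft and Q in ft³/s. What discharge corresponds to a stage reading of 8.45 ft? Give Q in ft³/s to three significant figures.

2740 ft³/s

Q = 18.7 × (8.45 − 1.64)^2.60 = 18.7 × 6.81^2.60 = 2742 ft³/s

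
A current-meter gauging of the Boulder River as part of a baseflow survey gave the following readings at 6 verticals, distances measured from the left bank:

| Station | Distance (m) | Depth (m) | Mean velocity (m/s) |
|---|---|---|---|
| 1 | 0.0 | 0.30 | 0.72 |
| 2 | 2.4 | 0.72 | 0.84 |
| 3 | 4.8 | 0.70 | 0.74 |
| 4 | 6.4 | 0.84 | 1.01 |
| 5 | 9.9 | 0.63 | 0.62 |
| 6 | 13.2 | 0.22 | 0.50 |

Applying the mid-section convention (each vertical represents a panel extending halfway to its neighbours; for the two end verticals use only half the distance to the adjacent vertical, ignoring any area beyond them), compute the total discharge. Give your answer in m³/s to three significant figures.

6.42 m³/s

w_1 = (2.4 − 0.0)/2 = 1.2 m; q_1 = 0.72 × 0.30 × 1.2 = 0.2592 m³/s
w_2 = (4.8 − 0.0)/2 = 2.4 m; q_2 = 0.84 × 0.72 × 2.4 = 1.452 m³/s
w_3 = (6.4 − 2.4)/2 = 2 m; q_3 = 0.74 × 0.70 × 2 = 1.036 m³/s
w_4 = (9.9 − 4.8)/2 = 2.55 m; q_4 = 1.01 × 0.84 × 2.55 = 2.163 m³/s
w_5 = (13.2 − 6.4)/2 = 3.4 m; q_5 = 0.62 × 0.63 × 3.4 = 1.328 m³/s
w_6 = (13.2 − 9.9)/2 = 1.65 m; q_6 = 0.50 × 0.22 × 1.65 = 0.1815 m³/s
Q = Σ qᵢ = 6.420 m³/s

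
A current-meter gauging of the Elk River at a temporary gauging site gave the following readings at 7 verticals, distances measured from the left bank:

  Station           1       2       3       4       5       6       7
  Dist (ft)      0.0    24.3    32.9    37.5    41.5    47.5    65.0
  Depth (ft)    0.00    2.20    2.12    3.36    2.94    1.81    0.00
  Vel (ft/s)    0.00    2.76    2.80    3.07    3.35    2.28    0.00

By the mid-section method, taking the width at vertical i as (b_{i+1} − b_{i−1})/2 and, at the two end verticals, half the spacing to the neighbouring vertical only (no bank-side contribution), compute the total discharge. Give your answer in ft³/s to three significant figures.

w_2 = (32.9 − 0.0)/2 = 16.45 ft; q_2 = 2.76 × 2.20 × 16.45 = 99.88 ft³/s
w_3 = (37.5 − 24.3)/2 = 6.6 ft; q_3 = 2.80 × 2.12 × 6.6 = 39.18 ft³/s
w_4 = (41.5 − 32.9)/2 = 4.3 ft; q_4 = 3.07 × 3.36 × 4.3 = 44.36 ft³/s
w_5 = (47.5 − 37.5)/2 = 5 ft; q_5 = 3.35 × 2.94 × 5 = 49.25 ft³/s
w_6 = (65.0 − 41.5)/2 = 11.75 ft; q_6 = 2.28 × 1.81 × 11.75 = 48.49 ft³/s
Stations 1, 7 contribute zero (depth or velocity is 0).
Q = Σ qᵢ = 281.2 ft³/s

281 ft³/s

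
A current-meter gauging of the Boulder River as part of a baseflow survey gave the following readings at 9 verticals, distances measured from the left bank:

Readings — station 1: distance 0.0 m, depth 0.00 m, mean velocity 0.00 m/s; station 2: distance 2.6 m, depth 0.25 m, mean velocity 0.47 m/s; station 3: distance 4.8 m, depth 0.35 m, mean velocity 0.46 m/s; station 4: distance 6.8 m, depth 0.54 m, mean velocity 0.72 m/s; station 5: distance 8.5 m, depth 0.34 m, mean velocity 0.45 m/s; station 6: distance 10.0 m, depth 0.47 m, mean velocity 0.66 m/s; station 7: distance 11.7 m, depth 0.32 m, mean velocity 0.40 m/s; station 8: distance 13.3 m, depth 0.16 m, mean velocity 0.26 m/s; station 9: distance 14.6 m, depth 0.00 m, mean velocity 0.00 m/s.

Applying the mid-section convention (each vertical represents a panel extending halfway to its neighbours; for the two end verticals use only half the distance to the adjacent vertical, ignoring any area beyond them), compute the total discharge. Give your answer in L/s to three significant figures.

w_2 = (4.8 − 0.0)/2 = 2.4 m; q_2 = 0.47 × 0.25 × 2.4 = 0.2820 m³/s
w_3 = (6.8 − 2.6)/2 = 2.1 m; q_3 = 0.46 × 0.35 × 2.1 = 0.3381 m³/s
w_4 = (8.5 − 4.8)/2 = 1.85 m; q_4 = 0.72 × 0.54 × 1.85 = 0.7193 m³/s
w_5 = (10.0 − 6.8)/2 = 1.6 m; q_5 = 0.45 × 0.34 × 1.6 = 0.2448 m³/s
w_6 = (11.7 − 8.5)/2 = 1.6 m; q_6 = 0.66 × 0.47 × 1.6 = 0.4963 m³/s
w_7 = (13.3 − 10.0)/2 = 1.65 m; q_7 = 0.40 × 0.32 × 1.65 = 0.2112 m³/s
w_8 = (14.6 − 11.7)/2 = 1.45 m; q_8 = 0.26 × 0.16 × 1.45 = 0.06032 m³/s
Stations 1, 9 contribute zero (depth or velocity is 0).
Q = Σ qᵢ = 2.352 m³/s
= 2.352 × 1000 = 2352 L/s

2350 L/s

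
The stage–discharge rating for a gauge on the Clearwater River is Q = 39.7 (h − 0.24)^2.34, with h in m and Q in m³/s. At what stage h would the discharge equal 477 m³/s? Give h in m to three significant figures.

h − h₀ = (Q/C)^(1/b) = (477/39.7)^(1/2.34) = 2.893 m
h = 0.24 + 2.893 = 3.133 m

3.13 m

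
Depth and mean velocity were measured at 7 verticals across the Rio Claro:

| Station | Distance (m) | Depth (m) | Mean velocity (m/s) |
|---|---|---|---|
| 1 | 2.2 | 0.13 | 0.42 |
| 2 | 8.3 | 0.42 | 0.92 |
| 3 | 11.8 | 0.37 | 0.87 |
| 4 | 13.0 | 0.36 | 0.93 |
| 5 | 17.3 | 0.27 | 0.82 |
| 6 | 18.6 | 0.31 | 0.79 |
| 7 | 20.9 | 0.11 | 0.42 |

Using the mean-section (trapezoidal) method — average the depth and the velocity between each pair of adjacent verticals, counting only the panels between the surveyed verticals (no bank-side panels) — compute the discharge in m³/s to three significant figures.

Panel 1-2: Δb = 6.1 m, d̄ = (0.13+0.42)/2 = 0.275, v̄ = (0.42+0.92)/2 = 0.67 → q = 6.1×0.275×0.67 = 1.124 m³/s
Panel 2-3: Δb = 3.5 m, d̄ = (0.42+0.37)/2 = 0.395, v̄ = (0.92+0.87)/2 = 0.895 → q = 3.5×0.395×0.895 = 1.237 m³/s
Panel 3-4: Δb = 1.2 m, d̄ = (0.37+0.36)/2 = 0.365, v̄ = (0.87+0.93)/2 = 0.9 → q = 1.2×0.365×0.9 = 0.3942 m³/s
Panel 4-5: Δb = 4.3 m, d̄ = (0.36+0.27)/2 = 0.315, v̄ = (0.93+0.82)/2 = 0.875 → q = 4.3×0.315×0.875 = 1.185 m³/s
Panel 5-6: Δb = 1.3 m, d̄ = (0.27+0.31)/2 = 0.29, v̄ = (0.82+0.79)/2 = 0.805 → q = 1.3×0.29×0.805 = 0.3035 m³/s
Panel 6-7: Δb = 2.3 m, d̄ = (0.31+0.11)/2 = 0.21, v̄ = (0.79+0.42)/2 = 0.605 → q = 2.3×0.21×0.605 = 0.2922 m³/s
Q = Σ q = 4.536 m³/s

4.54 m³/s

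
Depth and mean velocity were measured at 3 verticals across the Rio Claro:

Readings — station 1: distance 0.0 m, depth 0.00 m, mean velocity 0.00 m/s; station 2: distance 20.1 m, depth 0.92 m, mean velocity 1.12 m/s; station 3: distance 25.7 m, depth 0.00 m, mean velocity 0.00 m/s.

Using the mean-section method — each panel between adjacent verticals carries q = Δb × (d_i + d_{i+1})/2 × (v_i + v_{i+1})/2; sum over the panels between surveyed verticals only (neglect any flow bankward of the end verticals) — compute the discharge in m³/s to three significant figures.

Panel 1-2: Δb = 20.1 m, d̄ = (0.00+0.92)/2 = 0.46, v̄ = (0.00+1.12)/2 = 0.56 → q = 20.1×0.46×0.56 = 5.178 m³/s
Panel 2-3: Δb = 5.6 m, d̄ = (0.92+0.00)/2 = 0.46, v̄ = (1.12+0.00)/2 = 0.56 → q = 5.6×0.46×0.56 = 1.443 m³/s
Q = Σ q = 6.620 m³/s

6.62 m³/s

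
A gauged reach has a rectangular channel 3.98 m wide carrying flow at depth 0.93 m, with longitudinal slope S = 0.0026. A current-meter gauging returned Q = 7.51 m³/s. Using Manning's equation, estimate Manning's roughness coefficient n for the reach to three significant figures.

0.0185

A = b·y = 3.98 × 0.93 = 3.701 m²
P = b + 2y = 3.98 + 2×0.93 = 5.840 m
R = A/P = 3.701/5.840 = 0.6338 m
n = (1/Q)·A·R^(2/3)·S^(1/2) = (1/7.51) × 3.701 × 0.7379 × 0.05099 = 0.01854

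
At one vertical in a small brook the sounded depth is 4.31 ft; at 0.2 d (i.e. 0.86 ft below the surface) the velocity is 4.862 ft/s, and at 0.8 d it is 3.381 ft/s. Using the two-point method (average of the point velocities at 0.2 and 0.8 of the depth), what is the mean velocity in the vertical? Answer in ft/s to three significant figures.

4.12 ft/s

v̄ = (4.862 + 3.381) / 2 = 4.122 ft/s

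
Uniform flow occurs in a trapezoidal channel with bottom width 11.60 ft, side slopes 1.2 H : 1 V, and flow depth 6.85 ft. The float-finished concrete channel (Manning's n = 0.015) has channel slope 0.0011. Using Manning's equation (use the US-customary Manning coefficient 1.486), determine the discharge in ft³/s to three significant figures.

1150 ft³/s

A = (b + z·y)·y = (11.60 + 1.2×6.85)×6.85 = 135.8 ft²
P = b + 2y√(1+z²) = 11.60 + 2×6.85×√(1+1.2²) = 33.00 ft
R = A/P = 135.8/33.00 = 4.114 ft
Q = (1.486/n)·A·R^(2/3)·S^(1/2) = (1.486/0.015) × 135.8 × 4.114^(2/3) × 0.0011^(1/2) = 1145 ft³/s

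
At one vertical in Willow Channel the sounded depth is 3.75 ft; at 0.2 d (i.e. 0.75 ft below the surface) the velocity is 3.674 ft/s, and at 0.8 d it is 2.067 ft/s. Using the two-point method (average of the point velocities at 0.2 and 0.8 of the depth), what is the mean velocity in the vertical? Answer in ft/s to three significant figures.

v̄ = (3.674 + 2.067) / 2 = 2.871 ft/s

2.87 ft/s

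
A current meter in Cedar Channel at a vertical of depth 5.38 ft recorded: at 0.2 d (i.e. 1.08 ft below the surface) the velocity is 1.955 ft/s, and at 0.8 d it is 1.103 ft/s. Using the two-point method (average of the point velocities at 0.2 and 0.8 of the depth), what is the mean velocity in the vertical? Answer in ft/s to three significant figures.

v̄ = (1.955 + 1.103) / 2 = 1.529 ft/s

1.53 ft/s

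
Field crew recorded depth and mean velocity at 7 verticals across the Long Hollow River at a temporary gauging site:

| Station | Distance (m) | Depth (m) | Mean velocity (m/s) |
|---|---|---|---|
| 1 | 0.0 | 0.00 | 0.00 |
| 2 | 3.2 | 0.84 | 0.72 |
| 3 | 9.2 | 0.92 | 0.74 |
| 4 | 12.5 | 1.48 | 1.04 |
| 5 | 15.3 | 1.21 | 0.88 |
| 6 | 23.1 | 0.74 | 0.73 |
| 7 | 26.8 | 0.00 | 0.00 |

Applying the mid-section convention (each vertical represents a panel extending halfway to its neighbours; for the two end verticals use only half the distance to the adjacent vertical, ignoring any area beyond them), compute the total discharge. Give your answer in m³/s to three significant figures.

19.4 m³/s

w_2 = (9.2 − 0.0)/2 = 4.6 m; q_2 = 0.72 × 0.84 × 4.6 = 2.782 m³/s
w_3 = (12.5 − 3.2)/2 = 4.65 m; q_3 = 0.74 × 0.92 × 4.65 = 3.166 m³/s
w_4 = (15.3 − 9.2)/2 = 3.05 m; q_4 = 1.04 × 1.48 × 3.05 = 4.695 m³/s
w_5 = (23.1 − 12.5)/2 = 5.3 m; q_5 = 0.88 × 1.21 × 5.3 = 5.643 m³/s
w_6 = (26.8 − 15.3)/2 = 5.75 m; q_6 = 0.73 × 0.74 × 5.75 = 3.106 m³/s
Stations 1, 7 contribute zero (depth or velocity is 0).
Q = Σ qᵢ = 19.39 m³/s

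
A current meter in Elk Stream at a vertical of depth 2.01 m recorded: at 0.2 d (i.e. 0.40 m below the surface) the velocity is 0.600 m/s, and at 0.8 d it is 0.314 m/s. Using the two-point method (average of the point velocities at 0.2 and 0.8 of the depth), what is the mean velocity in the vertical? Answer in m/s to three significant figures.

v̄ = (0.600 + 0.314) / 2 = 0.4570 m/s

0.457 m/s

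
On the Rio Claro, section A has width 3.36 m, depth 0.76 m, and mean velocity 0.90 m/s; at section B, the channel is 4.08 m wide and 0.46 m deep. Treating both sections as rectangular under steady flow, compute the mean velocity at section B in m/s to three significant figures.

Q = A₁V₁ = (3.36×0.76) × 0.90 = 2.298 m³/s
A₂ = 4.08 × 0.46 = 1.877 m²
V₂ = Q/A₂ = 2.298/1.877 = 1.225 m/s

1.22 m/s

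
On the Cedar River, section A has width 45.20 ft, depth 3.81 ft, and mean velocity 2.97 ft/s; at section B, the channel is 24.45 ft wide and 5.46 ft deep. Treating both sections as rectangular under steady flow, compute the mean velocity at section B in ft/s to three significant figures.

3.83 ft/s

Q = A₁V₁ = (45.20×3.81) × 2.97 = 511.5 ft³/s
A₂ = 24.45 × 5.46 = 133.5 ft²
V₂ = Q/A₂ = 511.5/133.5 = 3.831 ft/s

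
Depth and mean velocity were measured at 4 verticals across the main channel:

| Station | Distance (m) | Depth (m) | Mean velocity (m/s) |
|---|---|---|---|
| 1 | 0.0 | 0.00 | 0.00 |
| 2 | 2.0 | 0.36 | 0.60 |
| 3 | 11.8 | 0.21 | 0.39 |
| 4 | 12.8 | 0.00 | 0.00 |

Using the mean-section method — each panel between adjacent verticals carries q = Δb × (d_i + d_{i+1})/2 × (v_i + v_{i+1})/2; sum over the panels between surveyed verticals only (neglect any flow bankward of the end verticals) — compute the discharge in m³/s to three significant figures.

Panel 1-2: Δb = 2 m, d̄ = (0.00+0.36)/2 = 0.18, v̄ = (0.00+0.60)/2 = 0.3 → q = 2×0.18×0.3 = 0.1080 m³/s
Panel 2-3: Δb = 9.8 m, d̄ = (0.36+0.21)/2 = 0.285, v̄ = (0.60+0.39)/2 = 0.495 → q = 9.8×0.285×0.495 = 1.383 m³/s
Panel 3-4: Δb = 1 m, d̄ = (0.21+0.00)/2 = 0.105, v̄ = (0.39+0.00)/2 = 0.195 → q = 1×0.105×0.195 = 0.02048 m³/s
Q = Σ q = 1.511 m³/s

1.51 m³/s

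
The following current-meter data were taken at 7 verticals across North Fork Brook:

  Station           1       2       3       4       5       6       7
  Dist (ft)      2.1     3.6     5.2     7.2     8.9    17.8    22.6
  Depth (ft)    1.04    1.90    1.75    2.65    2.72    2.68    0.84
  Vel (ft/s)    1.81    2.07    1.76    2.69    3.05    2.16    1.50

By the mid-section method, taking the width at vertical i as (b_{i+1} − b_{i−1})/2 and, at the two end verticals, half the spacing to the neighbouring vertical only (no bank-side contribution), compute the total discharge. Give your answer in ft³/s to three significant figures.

113 ft³/s

w_1 = (3.6 − 2.1)/2 = 0.75 ft; q_1 = 1.81 × 1.04 × 0.75 = 1.412 ft³/s
w_2 = (5.2 − 2.1)/2 = 1.55 ft; q_2 = 2.07 × 1.90 × 1.55 = 6.096 ft³/s
w_3 = (7.2 − 3.6)/2 = 1.8 ft; q_3 = 1.76 × 1.75 × 1.8 = 5.544 ft³/s
w_4 = (8.9 − 5.2)/2 = 1.85 ft; q_4 = 2.69 × 2.65 × 1.85 = 13.19 ft³/s
w_5 = (17.8 − 7.2)/2 = 5.3 ft; q_5 = 3.05 × 2.72 × 5.3 = 43.97 ft³/s
w_6 = (22.6 − 8.9)/2 = 6.85 ft; q_6 = 2.16 × 2.68 × 6.85 = 39.65 ft³/s
w_7 = (22.6 − 17.8)/2 = 2.4 ft; q_7 = 1.50 × 0.84 × 2.4 = 3.024 ft³/s
Q = Σ qᵢ = 112.9 ft³/s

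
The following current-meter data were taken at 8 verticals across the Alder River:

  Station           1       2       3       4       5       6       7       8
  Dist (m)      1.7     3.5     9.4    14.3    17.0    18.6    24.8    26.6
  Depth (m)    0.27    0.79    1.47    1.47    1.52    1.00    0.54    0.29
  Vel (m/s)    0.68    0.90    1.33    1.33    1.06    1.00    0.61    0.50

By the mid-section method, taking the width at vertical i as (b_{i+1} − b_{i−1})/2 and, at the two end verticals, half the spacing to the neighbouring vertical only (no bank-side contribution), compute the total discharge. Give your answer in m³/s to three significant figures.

w_1 = (3.5 − 1.7)/2 = 0.9 m; q_1 = 0.68 × 0.27 × 0.9 = 0.1652 m³/s
w_2 = (9.4 − 1.7)/2 = 3.85 m; q_2 = 0.90 × 0.79 × 3.85 = 2.737 m³/s
w_3 = (14.3 − 3.5)/2 = 5.4 m; q_3 = 1.33 × 1.47 × 5.4 = 10.56 m³/s
w_4 = (17.0 − 9.4)/2 = 3.8 m; q_4 = 1.33 × 1.47 × 3.8 = 7.429 m³/s
w_5 = (18.6 − 14.3)/2 = 2.15 m; q_5 = 1.06 × 1.52 × 2.15 = 3.464 m³/s
w_6 = (24.8 − 17.0)/2 = 3.9 m; q_6 = 1.00 × 1.00 × 3.9 = 3.900 m³/s
w_7 = (26.6 − 18.6)/2 = 4 m; q_7 = 0.61 × 0.54 × 4 = 1.318 m³/s
w_8 = (26.6 − 24.8)/2 = 0.9 m; q_8 = 0.50 × 0.29 × 0.9 = 0.1305 m³/s
Q = Σ qᵢ = 29.70 m³/s

29.7 m³/s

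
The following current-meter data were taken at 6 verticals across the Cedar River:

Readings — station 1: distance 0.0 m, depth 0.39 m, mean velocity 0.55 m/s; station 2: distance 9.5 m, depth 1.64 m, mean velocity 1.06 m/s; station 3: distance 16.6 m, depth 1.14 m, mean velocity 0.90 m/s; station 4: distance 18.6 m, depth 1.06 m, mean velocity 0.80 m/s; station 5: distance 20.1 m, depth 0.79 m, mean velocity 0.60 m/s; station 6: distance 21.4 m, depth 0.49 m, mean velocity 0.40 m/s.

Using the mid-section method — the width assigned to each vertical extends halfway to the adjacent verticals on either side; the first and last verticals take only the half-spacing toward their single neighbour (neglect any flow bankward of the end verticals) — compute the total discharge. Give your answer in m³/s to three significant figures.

22.4 m³/s

w_1 = (9.5 − 0.0)/2 = 4.75 m; q_1 = 0.55 × 0.39 × 4.75 = 1.019 m³/s
w_2 = (16.6 − 0.0)/2 = 8.3 m; q_2 = 1.06 × 1.64 × 8.3 = 14.43 m³/s
w_3 = (18.6 − 9.5)/2 = 4.55 m; q_3 = 0.90 × 1.14 × 4.55 = 4.668 m³/s
w_4 = (20.1 − 16.6)/2 = 1.75 m; q_4 = 0.80 × 1.06 × 1.75 = 1.484 m³/s
w_5 = (21.4 − 18.6)/2 = 1.4 m; q_5 = 0.60 × 0.79 × 1.4 = 0.6636 m³/s
w_6 = (21.4 − 20.1)/2 = 0.65 m; q_6 = 0.40 × 0.49 × 0.65 = 0.1274 m³/s
Q = Σ qᵢ = 22.39 m³/s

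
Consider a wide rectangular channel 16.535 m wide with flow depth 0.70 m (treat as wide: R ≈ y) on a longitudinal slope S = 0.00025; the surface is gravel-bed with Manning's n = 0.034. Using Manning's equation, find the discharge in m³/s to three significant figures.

4.24 m³/s

A = b·y = 16.535 × 0.70 = 11.57 m²
Wide channel: R ≈ y = 0.70 m
Q = (1/n)·A·R^(2/3)·S^(1/2) = (1/0.034) × 11.57 × 0.7000^(2/3) × 0.00025^(1/2) = 4.244 m³/s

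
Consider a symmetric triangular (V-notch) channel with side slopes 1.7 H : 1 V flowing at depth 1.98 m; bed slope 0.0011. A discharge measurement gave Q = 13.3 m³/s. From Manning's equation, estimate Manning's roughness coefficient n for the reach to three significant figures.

A = z·y² = 1.7×1.98² = 6.665 m²
P = 2y√(1+z²) = 2×1.98×√(1+1.7²) = 7.810 m
R = A/P = 6.665/7.810 = 0.8533 m
n = (1/Q)·A·R^(2/3)·S^(1/2) = (1/13.3) × 6.665 × 0.8996 × 0.03317 = 0.01495

0.0150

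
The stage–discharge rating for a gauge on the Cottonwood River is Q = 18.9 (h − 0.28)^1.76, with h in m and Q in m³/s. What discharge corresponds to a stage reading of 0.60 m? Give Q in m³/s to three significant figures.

Q = 18.9 × (0.60 − 0.28)^1.76 = 18.9 × 0.32^1.76 = 2.544 m³/s

2.54 m³/s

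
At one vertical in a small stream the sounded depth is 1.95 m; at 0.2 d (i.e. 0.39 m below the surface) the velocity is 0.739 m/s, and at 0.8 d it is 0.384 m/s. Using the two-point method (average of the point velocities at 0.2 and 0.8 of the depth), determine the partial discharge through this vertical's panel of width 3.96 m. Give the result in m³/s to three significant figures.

v̄ = (0.739 + 0.384) / 2 = 0.5615 m/s
q = v̄ × d × w = 0.5615 × 1.95 × 3.96 = 4.336 m³/s

4.34 m³/s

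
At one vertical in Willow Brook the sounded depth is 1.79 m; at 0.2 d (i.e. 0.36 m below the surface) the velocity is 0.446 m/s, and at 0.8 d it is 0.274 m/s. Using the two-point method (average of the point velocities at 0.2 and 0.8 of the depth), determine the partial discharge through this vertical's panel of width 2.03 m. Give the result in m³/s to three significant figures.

v̄ = (0.446 + 0.274) / 2 = 0.3600 m/s
q = v̄ × d × w = 0.3600 × 1.79 × 2.03 = 1.308 m³/s

1.31 m³/s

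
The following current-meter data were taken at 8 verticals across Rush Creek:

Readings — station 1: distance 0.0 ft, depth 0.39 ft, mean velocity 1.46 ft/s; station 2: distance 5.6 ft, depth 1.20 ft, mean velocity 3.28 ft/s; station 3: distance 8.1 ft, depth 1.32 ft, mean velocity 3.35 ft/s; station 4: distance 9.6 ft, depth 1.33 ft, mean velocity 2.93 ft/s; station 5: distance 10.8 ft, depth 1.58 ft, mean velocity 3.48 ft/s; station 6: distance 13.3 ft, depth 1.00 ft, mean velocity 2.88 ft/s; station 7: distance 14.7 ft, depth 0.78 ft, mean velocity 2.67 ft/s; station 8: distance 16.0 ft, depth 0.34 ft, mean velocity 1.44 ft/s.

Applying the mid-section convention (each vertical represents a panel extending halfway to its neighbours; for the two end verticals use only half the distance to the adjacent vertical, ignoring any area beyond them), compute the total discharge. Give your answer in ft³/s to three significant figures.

50.6 ft³/s

w_1 = (5.6 − 0.0)/2 = 2.8 ft; q_1 = 1.46 × 0.39 × 2.8 = 1.594 ft³/s
w_2 = (8.1 − 0.0)/2 = 4.05 ft; q_2 = 3.28 × 1.20 × 4.05 = 15.94 ft³/s
w_3 = (9.6 − 5.6)/2 = 2 ft; q_3 = 3.35 × 1.32 × 2 = 8.844 ft³/s
w_4 = (10.8 − 8.1)/2 = 1.35 ft; q_4 = 2.93 × 1.33 × 1.35 = 5.261 ft³/s
w_5 = (13.3 − 9.6)/2 = 1.85 ft; q_5 = 3.48 × 1.58 × 1.85 = 10.17 ft³/s
w_6 = (14.7 − 10.8)/2 = 1.95 ft; q_6 = 2.88 × 1.00 × 1.95 = 5.616 ft³/s
w_7 = (16.0 − 13.3)/2 = 1.35 ft; q_7 = 2.67 × 0.78 × 1.35 = 2.812 ft³/s
w_8 = (16.0 − 14.7)/2 = 0.65 ft; q_8 = 1.44 × 0.34 × 0.65 = 0.3182 ft³/s
Q = Σ qᵢ = 50.56 ft³/s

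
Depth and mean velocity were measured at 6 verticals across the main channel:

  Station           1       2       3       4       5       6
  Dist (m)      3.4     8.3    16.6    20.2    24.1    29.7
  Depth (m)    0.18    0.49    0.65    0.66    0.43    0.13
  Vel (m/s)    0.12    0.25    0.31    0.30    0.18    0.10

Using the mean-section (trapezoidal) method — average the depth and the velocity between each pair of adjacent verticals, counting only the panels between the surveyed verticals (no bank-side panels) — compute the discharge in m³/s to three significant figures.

Panel 1-2: Δb = 4.9 m, d̄ = (0.18+0.49)/2 = 0.335, v̄ = (0.12+0.25)/2 = 0.185 → q = 4.9×0.335×0.185 = 0.3037 m³/s
Panel 2-3: Δb = 8.3 m, d̄ = (0.49+0.65)/2 = 0.57, v̄ = (0.25+0.31)/2 = 0.28 → q = 8.3×0.57×0.28 = 1.325 m³/s
Panel 3-4: Δb = 3.6 m, d̄ = (0.65+0.66)/2 = 0.655, v̄ = (0.31+0.30)/2 = 0.305 → q = 3.6×0.655×0.305 = 0.7192 m³/s
Panel 4-5: Δb = 3.9 m, d̄ = (0.66+0.43)/2 = 0.545, v̄ = (0.30+0.18)/2 = 0.24 → q = 3.9×0.545×0.24 = 0.5101 m³/s
Panel 5-6: Δb = 5.6 m, d̄ = (0.43+0.13)/2 = 0.28, v̄ = (0.18+0.10)/2 = 0.14 → q = 5.6×0.28×0.14 = 0.2195 m³/s
Q = Σ q = 3.077 m³/s

3.08 m³/s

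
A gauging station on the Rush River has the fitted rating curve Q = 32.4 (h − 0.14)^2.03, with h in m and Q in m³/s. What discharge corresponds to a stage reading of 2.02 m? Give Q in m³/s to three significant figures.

117 m³/s

Q = 32.4 × (2.02 − 0.14)^2.03 = 32.4 × 1.88^2.03 = 116.7 m³/s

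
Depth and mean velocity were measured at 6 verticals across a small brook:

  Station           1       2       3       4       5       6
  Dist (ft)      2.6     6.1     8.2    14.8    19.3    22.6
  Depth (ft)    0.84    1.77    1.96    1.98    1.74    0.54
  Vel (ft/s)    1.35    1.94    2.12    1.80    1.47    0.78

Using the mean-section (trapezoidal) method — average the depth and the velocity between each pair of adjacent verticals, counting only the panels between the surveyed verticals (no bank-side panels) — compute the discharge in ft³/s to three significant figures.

58.9 ft³/s

Panel 1-2: Δb = 3.5 ft, d̄ = (0.84+1.77)/2 = 1.305, v̄ = (1.35+1.94)/2 = 1.645 → q = 3.5×1.305×1.645 = 7.514 ft³/s
Panel 2-3: Δb = 2.1 ft, d̄ = (1.77+1.96)/2 = 1.865, v̄ = (1.94+2.12)/2 = 2.03 → q = 2.1×1.865×2.03 = 7.950 ft³/s
Panel 3-4: Δb = 6.6 ft, d̄ = (1.96+1.98)/2 = 1.97, v̄ = (2.12+1.80)/2 = 1.96 → q = 6.6×1.97×1.96 = 25.48 ft³/s
Panel 4-5: Δb = 4.5 ft, d̄ = (1.98+1.74)/2 = 1.86, v̄ = (1.80+1.47)/2 = 1.635 → q = 4.5×1.86×1.635 = 13.68 ft³/s
Panel 5-6: Δb = 3.3 ft, d̄ = (1.74+0.54)/2 = 1.14, v̄ = (1.47+0.78)/2 = 1.125 → q = 3.3×1.14×1.125 = 4.232 ft³/s
Q = Σ q = 58.87 ft³/s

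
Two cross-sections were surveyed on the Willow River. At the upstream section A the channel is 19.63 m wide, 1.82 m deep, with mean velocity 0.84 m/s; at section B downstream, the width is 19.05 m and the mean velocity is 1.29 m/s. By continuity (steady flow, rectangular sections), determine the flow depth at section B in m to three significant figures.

1.22 m

Q = A₁V₁ = (19.63×1.82) × 0.84 = 30.01 m³/s
d₂ = Q/(b₂ V₂) = 30.01/(19.05×1.29) = 1.221 m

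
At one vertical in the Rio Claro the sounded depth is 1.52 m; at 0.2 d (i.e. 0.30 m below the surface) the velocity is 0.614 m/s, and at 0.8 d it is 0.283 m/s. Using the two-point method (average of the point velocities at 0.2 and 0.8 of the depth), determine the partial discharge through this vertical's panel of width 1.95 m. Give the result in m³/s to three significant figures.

1.33 m³/s

v̄ = (0.614 + 0.283) / 2 = 0.4485 m/s
q = v̄ × d × w = 0.4485 × 1.52 × 1.95 = 1.329 m³/s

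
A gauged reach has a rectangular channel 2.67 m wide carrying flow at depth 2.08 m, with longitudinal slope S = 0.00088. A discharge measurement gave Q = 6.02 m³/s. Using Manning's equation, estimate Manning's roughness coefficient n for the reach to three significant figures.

A = b·y = 2.67 × 2.08 = 5.554 m²
P = b + 2y = 2.67 + 2×2.08 = 6.830 m
R = A/P = 5.554/6.830 = 0.8131 m
n = (1/Q)·A·R^(2/3)·S^(1/2) = (1/6.02) × 5.554 × 0.8712 × 0.02966 = 0.02384

0.0238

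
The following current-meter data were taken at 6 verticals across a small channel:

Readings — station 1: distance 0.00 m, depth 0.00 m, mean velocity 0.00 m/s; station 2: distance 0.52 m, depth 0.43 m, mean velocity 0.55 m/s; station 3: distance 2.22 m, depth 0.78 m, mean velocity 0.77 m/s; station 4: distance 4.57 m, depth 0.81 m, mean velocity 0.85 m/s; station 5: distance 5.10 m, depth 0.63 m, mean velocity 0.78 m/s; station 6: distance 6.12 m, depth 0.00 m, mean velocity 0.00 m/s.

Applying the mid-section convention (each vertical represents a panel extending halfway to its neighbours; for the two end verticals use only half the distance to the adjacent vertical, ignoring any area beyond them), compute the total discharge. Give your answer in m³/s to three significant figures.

2.85 m³/s

w_2 = (2.22 − 0.00)/2 = 1.11 m; q_2 = 0.55 × 0.43 × 1.11 = 0.2625 m³/s
w_3 = (4.57 − 0.52)/2 = 2.025 m; q_3 = 0.77 × 0.78 × 2.025 = 1.216 m³/s
w_4 = (5.10 − 2.22)/2 = 1.44 m; q_4 = 0.85 × 0.81 × 1.44 = 0.9914 m³/s
w_5 = (6.12 − 4.57)/2 = 0.775 m; q_5 = 0.78 × 0.63 × 0.775 = 0.3808 m³/s
Stations 1, 6 contribute zero (depth or velocity is 0).
Q = Σ qᵢ = 2.851 m³/s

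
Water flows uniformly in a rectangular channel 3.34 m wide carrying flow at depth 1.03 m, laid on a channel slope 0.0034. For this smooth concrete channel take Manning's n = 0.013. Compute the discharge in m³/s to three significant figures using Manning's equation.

A = b·y = 3.34 × 1.03 = 3.440 m²
P = b + 2y = 3.34 + 2×1.03 = 5.400 m
R = A/P = 3.440/5.400 = 0.6371 m
Q = (1/n)·A·R^(2/3)·S^(1/2) = (1/0.013) × 3.440 × 0.6371^(2/3) × 0.0034^(1/2) = 11.42 m³/s

11.4 m³/s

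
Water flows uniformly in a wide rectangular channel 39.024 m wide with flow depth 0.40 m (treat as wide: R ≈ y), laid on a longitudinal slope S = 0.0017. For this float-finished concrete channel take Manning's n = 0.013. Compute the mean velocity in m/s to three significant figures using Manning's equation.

1.72 m/s

A = b·y = 39.024 × 0.40 = 15.61 m²
Wide channel: R ≈ y = 0.40 m
Q = (1/n)·A·R^(2/3)·S^(1/2) = (1/0.013) × 15.61 × 0.4000^(2/3) × 0.0017^(1/2) = 26.88 m³/s
V = Q/A = 26.88/15.61 = 1.722 m/s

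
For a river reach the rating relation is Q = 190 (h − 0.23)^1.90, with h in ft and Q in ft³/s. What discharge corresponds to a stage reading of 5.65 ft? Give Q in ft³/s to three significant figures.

4710 ft³/s

Q = 190 × (5.65 − 0.23)^1.90 = 190 × 5.42^1.90 = 4714 ft³/s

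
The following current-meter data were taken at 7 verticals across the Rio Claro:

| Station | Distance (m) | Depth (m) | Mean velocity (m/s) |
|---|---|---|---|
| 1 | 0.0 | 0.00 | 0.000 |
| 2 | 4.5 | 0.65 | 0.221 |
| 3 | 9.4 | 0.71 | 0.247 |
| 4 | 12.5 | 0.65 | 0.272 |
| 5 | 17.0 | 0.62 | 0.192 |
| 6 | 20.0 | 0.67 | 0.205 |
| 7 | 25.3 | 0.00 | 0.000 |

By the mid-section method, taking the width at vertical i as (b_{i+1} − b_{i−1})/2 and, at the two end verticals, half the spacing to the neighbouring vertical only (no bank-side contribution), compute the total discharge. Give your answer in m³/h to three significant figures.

11000 m³/h

w_2 = (9.4 − 0.0)/2 = 4.7 m; q_2 = 0.221 × 0.65 × 4.7 = 0.6752 m³/s
w_3 = (12.5 − 4.5)/2 = 4 m; q_3 = 0.247 × 0.71 × 4 = 0.7015 m³/s
w_4 = (17.0 − 9.4)/2 = 3.8 m; q_4 = 0.272 × 0.65 × 3.8 = 0.6718 m³/s
w_5 = (20.0 − 12.5)/2 = 3.75 m; q_5 = 0.192 × 0.62 × 3.75 = 0.4464 m³/s
w_6 = (25.3 − 17.0)/2 = 4.15 m; q_6 = 0.205 × 0.67 × 4.15 = 0.5700 m³/s
Stations 1, 7 contribute zero (depth or velocity is 0).
Q = Σ qᵢ = 3.065 m³/s
= 3.065 × 3600 = 11030 m³/h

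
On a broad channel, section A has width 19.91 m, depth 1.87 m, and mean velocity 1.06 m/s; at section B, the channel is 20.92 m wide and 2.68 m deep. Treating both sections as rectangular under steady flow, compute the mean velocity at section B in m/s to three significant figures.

0.704 m/s

Q = A₁V₁ = (19.91×1.87) × 1.06 = 39.47 m³/s
A₂ = 20.92 × 2.68 = 56.07 m²
V₂ = Q/A₂ = 39.47/56.07 = 0.7039 m/s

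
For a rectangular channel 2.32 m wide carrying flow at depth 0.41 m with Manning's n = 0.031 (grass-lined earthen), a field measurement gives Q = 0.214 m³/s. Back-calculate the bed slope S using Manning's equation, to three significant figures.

0.000239

A = b·y = 2.32 × 0.41 = 0.9512 m²
P = b + 2y = 2.32 + 2×0.41 = 3.140 m
R = A/P = 0.9512/3.140 = 0.3029 m
S = (Q·n / (1·A·R^(2/3)))² = (0.214×0.031 / (1×0.9512×0.4511))² = 0.0002391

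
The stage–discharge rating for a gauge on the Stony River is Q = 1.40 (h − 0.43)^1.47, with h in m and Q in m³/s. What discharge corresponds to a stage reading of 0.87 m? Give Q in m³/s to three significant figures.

Q = 1.40 × (0.87 − 0.43)^1.47 = 1.40 × 0.44^1.47 = 0.4188 m³/s

0.419 m³/s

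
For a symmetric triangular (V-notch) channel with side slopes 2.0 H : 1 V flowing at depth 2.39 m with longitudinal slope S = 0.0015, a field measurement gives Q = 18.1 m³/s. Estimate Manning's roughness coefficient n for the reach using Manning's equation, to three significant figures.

0.0256

A = z·y² = 2.0×2.39² = 11.42 m²
P = 2y√(1+z²) = 2×2.39×√(1+2.0²) = 10.69 m
R = A/P = 11.42/10.69 = 1.069 m
n = (1/Q)·A·R^(2/3)·S^(1/2) = (1/18.1) × 11.42 × 1.045 × 0.03873 = 0.02555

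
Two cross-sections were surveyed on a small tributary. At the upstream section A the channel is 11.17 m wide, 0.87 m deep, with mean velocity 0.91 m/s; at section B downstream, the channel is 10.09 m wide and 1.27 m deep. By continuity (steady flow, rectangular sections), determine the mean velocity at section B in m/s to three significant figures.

Q = A₁V₁ = (11.17×0.87) × 0.91 = 8.843 m³/s
A₂ = 10.09 × 1.27 = 12.81 m²
V₂ = Q/A₂ = 8.843/12.81 = 0.6901 m/s

0.690 m/s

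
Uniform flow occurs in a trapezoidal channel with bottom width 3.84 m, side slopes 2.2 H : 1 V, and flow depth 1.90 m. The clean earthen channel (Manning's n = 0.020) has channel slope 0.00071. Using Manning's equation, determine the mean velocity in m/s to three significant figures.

A = (b + z·y)·y = (3.84 + 2.2×1.90)×1.90 = 15.24 m²
P = b + 2y√(1+z²) = 3.84 + 2×1.90×√(1+2.2²) = 13.02 m
R = A/P = 15.24/13.02 = 1.170 m
Q = (1/n)·A·R^(2/3)·S^(1/2) = (1/0.020) × 15.24 × 1.170^(2/3) × 0.00071^(1/2) = 22.54 m³/s
V = Q/A = 22.54/15.24 = 1.479 m/s

1.48 m/s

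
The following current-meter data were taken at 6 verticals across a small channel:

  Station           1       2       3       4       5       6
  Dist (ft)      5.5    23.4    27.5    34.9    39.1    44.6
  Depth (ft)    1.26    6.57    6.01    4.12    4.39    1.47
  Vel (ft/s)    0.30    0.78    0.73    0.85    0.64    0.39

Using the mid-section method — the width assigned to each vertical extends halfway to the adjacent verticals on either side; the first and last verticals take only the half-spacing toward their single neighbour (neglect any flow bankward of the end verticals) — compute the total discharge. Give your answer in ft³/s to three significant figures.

120 ft³/s

w_1 = (23.4 − 5.5)/2 = 8.95 ft; q_1 = 0.30 × 1.26 × 8.95 = 3.383 ft³/s
w_2 = (27.5 − 5.5)/2 = 11 ft; q_2 = 0.78 × 6.57 × 11 = 56.37 ft³/s
w_3 = (34.9 − 23.4)/2 = 5.75 ft; q_3 = 0.73 × 6.01 × 5.75 = 25.23 ft³/s
w_4 = (39.1 − 27.5)/2 = 5.8 ft; q_4 = 0.85 × 4.12 × 5.8 = 20.31 ft³/s
w_5 = (44.6 − 34.9)/2 = 4.85 ft; q_5 = 0.64 × 4.39 × 4.85 = 13.63 ft³/s
w_6 = (44.6 − 39.1)/2 = 2.75 ft; q_6 = 0.39 × 1.47 × 2.75 = 1.577 ft³/s
Q = Σ qᵢ = 120.5 ft³/s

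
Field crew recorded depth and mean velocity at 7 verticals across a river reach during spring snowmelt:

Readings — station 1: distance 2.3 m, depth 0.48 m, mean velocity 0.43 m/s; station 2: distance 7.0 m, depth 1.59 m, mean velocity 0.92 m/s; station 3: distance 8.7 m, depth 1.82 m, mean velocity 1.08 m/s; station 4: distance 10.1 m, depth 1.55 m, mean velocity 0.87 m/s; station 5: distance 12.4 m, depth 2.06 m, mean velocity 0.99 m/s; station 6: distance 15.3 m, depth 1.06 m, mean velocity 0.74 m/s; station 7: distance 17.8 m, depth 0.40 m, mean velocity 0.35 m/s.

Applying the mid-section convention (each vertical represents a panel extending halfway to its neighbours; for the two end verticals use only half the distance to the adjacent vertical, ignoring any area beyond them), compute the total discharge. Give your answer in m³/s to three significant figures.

w_1 = (7.0 − 2.3)/2 = 2.35 m; q_1 = 0.43 × 0.48 × 2.35 = 0.4850 m³/s
w_2 = (8.7 − 2.3)/2 = 3.2 m; q_2 = 0.92 × 1.59 × 3.2 = 4.681 m³/s
w_3 = (10.1 − 7.0)/2 = 1.55 m; q_3 = 1.08 × 1.82 × 1.55 = 3.047 m³/s
w_4 = (12.4 − 8.7)/2 = 1.85 m; q_4 = 0.87 × 1.55 × 1.85 = 2.495 m³/s
w_5 = (15.3 − 10.1)/2 = 2.6 m; q_5 = 0.99 × 2.06 × 2.6 = 5.302 m³/s
w_6 = (17.8 − 12.4)/2 = 2.7 m; q_6 = 0.74 × 1.06 × 2.7 = 2.118 m³/s
w_7 = (17.8 − 15.3)/2 = 1.25 m; q_7 = 0.35 × 0.40 × 1.25 = 0.1750 m³/s
Q = Σ qᵢ = 18.30 m³/s

18.3 m³/s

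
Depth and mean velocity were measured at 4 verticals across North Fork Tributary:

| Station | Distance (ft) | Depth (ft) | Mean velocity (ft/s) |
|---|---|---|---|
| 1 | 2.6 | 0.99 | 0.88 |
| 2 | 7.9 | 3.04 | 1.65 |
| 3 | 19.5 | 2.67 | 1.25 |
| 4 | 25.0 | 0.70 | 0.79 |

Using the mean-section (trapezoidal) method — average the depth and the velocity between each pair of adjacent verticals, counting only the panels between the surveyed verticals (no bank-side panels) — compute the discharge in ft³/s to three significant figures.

71.0 ft³/s

Panel 1-2: Δb = 5.3 ft, d̄ = (0.99+3.04)/2 = 2.015, v̄ = (0.88+1.65)/2 = 1.265 → q = 5.3×2.015×1.265 = 13.51 ft³/s
Panel 2-3: Δb = 11.6 ft, d̄ = (3.04+2.67)/2 = 2.855, v̄ = (1.65+1.25)/2 = 1.45 → q = 11.6×2.855×1.45 = 48.02 ft³/s
Panel 3-4: Δb = 5.5 ft, d̄ = (2.67+0.70)/2 = 1.685, v̄ = (1.25+0.79)/2 = 1.02 → q = 5.5×1.685×1.02 = 9.453 ft³/s
Q = Σ q = 70.98 ft³/s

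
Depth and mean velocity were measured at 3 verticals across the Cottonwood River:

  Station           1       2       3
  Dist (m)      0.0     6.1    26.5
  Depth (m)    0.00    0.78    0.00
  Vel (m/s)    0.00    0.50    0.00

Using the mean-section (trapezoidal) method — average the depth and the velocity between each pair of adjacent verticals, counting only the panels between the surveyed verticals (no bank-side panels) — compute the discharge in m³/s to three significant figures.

2.58 m³/s

Panel 1-2: Δb = 6.1 m, d̄ = (0.00+0.78)/2 = 0.39, v̄ = (0.00+0.50)/2 = 0.25 → q = 6.1×0.39×0.25 = 0.5948 m³/s
Panel 2-3: Δb = 20.4 m, d̄ = (0.78+0.00)/2 = 0.39, v̄ = (0.50+0.00)/2 = 0.25 → q = 20.4×0.39×0.25 = 1.989 m³/s
Q = Σ q = 2.584 m³/s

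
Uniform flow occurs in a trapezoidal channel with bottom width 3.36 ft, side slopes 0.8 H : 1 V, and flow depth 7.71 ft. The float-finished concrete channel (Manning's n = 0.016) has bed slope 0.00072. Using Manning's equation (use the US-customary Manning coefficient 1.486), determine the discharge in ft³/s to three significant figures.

A = (b + z·y)·y = (3.36 + 0.8×7.71)×7.71 = 73.46 ft²
P = b + 2y√(1+z²) = 3.36 + 2×7.71×√(1+0.8²) = 23.11 ft
R = A/P = 73.46/23.11 = 3.179 ft
Q = (1.486/n)·A·R^(2/3)·S^(1/2) = (1.486/0.016) × 73.46 × 3.179^(2/3) × 0.00072^(1/2) = 395.8 ft³/s

396 ft³/s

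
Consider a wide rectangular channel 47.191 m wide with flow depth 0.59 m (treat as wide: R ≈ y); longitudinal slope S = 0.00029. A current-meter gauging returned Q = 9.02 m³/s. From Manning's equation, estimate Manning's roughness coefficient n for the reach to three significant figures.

0.0370

A = b·y = 47.191 × 0.59 = 27.84 m²
Wide channel: R ≈ y = 0.59 m
n = (1/Q)·A·R^(2/3)·S^(1/2) = (1/9.02) × 27.84 × 0.7035 × 0.01703 = 0.03698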